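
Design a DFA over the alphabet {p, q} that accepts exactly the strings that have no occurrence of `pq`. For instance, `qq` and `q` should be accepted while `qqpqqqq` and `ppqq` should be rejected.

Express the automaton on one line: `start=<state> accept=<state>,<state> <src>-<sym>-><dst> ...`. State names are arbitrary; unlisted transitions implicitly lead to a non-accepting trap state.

Track partial matches of the forbidden pattern `pq`. State s2 is a dead state reached once `pq` has occurred; every other state accepts. s0 means no part of `pq` is currently matched.
A 3-state machine:
        p   q  
>* s0   s1  s0 
 * s1   s1  s2 
   s2   s2  s2 
(> = start, * = accepting)

start=s0 accept=s0,s1 s0-p->s1 s0-q->s0 s1-p->s1 s1-q->s2 s2-p->s2 s2-q->s2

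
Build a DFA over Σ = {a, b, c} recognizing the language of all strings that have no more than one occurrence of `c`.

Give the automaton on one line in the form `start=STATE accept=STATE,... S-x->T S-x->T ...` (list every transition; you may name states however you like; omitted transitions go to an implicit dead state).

start=s0 accept=s0,s1 s0-a->s0 s0-b->s0 s0-c->s1 s1-a->s1 s1-b->s1 s1-c->s2 s2-a->s2 s2-b->s2 s2-c->s2

Only the number of `c`s matters, and only up to 2. Make a chain s0 → s1 → s2 advanced by each `c` (with s2 absorbing); every other symbol self-loops. The accepting set is {s0, s1}.
A 3-state machine:
        a   b   c  
>* s0   s0  s0  s1 
 * s1   s1  s1  s2 
   s2   s2  s2  s2 
(> = start, * = accepting)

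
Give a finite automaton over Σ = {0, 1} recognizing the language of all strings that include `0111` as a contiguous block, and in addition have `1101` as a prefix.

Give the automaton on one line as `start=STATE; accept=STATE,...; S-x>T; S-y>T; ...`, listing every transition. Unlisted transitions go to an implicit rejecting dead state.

start=A; accept=M; A-0>B; A-1>C; B-0>B; B-1>D; C-0>B; C-1>E; D-0>B; D-1>F; E-0>G; E-1>H; F-0>B; F-1>I; G-0>B; G-1>J; H-0>B; H-1>H; I-0>I; I-1>I; J-0>K; J-1>L; K-0>K; K-1>J; L-0>K; L-1>M; M-0>M; M-1>M

Build one automaton per condition and run them in lockstep. One (5 states) tracks whether and how much of `0111` has been seen; the other (6 states) tracks whether the input so far still matches the prefix `1101`. Each combined state is a pair, one component from each; accept when both components accept.
       0  1 
>  A   B  C 
   B   B  D 
   C   B  E 
   D   B  F 
   E   G  H 
   F   B  I 
   G   B  J 
   H   B  H 
   I   I  I 
   J   K  L 
   K   K  J 
   L   K  M 
 * M   M  M 
(> = start, * = accepting)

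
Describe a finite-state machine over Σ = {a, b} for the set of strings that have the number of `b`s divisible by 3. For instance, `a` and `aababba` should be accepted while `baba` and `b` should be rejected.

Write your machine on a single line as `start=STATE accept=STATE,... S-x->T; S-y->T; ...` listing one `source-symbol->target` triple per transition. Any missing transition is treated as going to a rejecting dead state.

Keep the running count of `b`s modulo 3: each `b` advances along the cycle q0 → q1 → q2 → q0 while other symbols loop. Accept at q0.
        a   b  
>* q0   q0  q1 
   q1   q1  q2 
   q2   q2  q0 
(> = start, * = accepting)

start=q0; accept=q0; q0-a->q0; q0-b->q1; q1-a->q1; q1-b->q2; q2-a->q2; q2-b->q0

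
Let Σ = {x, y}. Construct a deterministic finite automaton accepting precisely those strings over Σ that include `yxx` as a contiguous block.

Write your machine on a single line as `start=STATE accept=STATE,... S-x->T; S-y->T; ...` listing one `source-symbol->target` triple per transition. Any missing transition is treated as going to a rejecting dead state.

start=s0; accept=s3; s0-x->s0; s0-y->s1; s1-x->s2; s1-y->s1; s2-x->s3; s2-y->s1; s3-x->s3; s3-y->s3

Track how much of `yxx` has been matched so far: state s0 is no progress, s3 is the absorbing accept state reached once `yxx` has occurred. Intermediate states record partial matches; on a mismatch, fall back to the longest reusable overlap.
4 states suffice.
        x   y  
>  s0   s0  s1 
   s1   s2  s1 
   s2   s3  s1 
 * s3   s3  s3 
(> = start, * = accepting)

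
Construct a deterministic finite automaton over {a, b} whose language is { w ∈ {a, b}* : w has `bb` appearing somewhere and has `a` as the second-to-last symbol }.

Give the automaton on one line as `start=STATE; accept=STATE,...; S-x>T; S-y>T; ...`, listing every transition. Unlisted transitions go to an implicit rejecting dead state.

start=q0; accept=q8,q9; q0-a>q1; q0-b>q2; q1-a>q3; q1-b>q4; q2-a>q5; q2-b>q6; q3-a>q3; q3-b>q4; q4-a>q5; q4-b>q6; q5-a>q3; q5-b>q4; q6-a>q7; q6-b>q6; q7-a>q8; q7-b>q9; q8-a>q8; q8-b>q9; q9-a>q7; q9-b>q6

Build one automaton per condition and run them in lockstep. The first has 3 states tracking whether and how much of `bb` has been seen; the second has 7 states tracking the last 2 symbols read. A product state is a pair (one from each), accepting exactly when both do.
10 states suffice.
        a   b  
>  q0   q1  q2 
   q1   q3  q4 
   q2   q5  q6 
   q3   q3  q4 
   q4   q5  q6 
   q5   q3  q4 
   q6   q7  q6 
   q7   q8  q9 
 * q8   q8  q9 
 * q9   q7  q6 
(> = start, * = accepting)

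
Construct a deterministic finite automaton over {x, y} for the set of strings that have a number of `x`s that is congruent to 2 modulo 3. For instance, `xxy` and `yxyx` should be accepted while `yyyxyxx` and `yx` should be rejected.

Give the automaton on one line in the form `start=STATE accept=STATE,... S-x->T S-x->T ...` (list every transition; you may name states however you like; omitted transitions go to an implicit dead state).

start=S0 accept=S2 S0-x->S1 S0-y->S0 S1-x->S2 S1-y->S1 S2-x->S0 S2-y->S2

Keep the running count of `x`s modulo 3: each `x` advances along the cycle S0 → S1 → S2 → S0 while other symbols loop. Accept at S2.
        x   y  
>  S0   S1  S0 
   S1   S2  S1 
 * S2   S0  S2 
(> = start, * = accepting)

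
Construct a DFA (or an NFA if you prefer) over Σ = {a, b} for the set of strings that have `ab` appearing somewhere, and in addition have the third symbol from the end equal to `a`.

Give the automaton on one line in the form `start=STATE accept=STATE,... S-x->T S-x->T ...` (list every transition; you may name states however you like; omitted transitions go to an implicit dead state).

Build one automaton per condition and run them in lockstep. One (3 states) tracks whether and how much of `ab` has been seen; the other (15 states) tracks the last 3 symbols read. Each combined state is a pair, one component from each; accept when both components accept. Equivalent product states are then merged.
11 states suffice.
          a    b  
>  s0     s1   s0 
   s1     s2   s3 
   s2     s2   s4 
   s3     s5   s6 
 * s4     s5   s6 
 * s5     s7   s3 
 * s6     s8   s9 
   s7    s10   s4 
   s8     s7   s3 
   s9     s8   s9 
 * s10   s10   s4 
(> = start, * = accepting)

start=s0 accept=s4,s5,s6,s10 s0-a->s1 s0-b->s0 s1-a->s2 s1-b->s3 s2-a->s2 s2-b->s4 s3-a->s5 s3-b->s6 s4-a->s5 s4-b->s6 s5-a->s7 s5-b->s3 s6-a->s8 s6-b->s9 s7-a->s10 s7-b->s4 s8-a->s7 s8-b->s3 s9-a->s8 s9-b->s9 s10-a->s10 s10-b->s4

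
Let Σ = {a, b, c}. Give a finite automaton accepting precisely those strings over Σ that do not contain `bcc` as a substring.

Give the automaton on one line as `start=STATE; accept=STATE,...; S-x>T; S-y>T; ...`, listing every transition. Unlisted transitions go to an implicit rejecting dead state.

start=S0; accept=S0,S1,S2; S0-a>S0; S0-b>S1; S0-c>S0; S1-a>S0; S1-b>S1; S1-c>S2; S2-a>S0; S2-b>S1; S2-c>S3; S3-a>S3; S3-b>S3; S3-c>S3

This is the complement of 'contains `bcc`'. Use the same substring-matching states — S0 through S3 holding how much of `bcc` has just been matched — but flip the accepting set: everything except the trap S3 accepts.
        a   b   c  
>* S0   S0  S1  S0 
 * S1   S0  S1  S2 
 * S2   S0  S1  S3 
   S3   S3  S3  S3 
(> = start, * = accepting)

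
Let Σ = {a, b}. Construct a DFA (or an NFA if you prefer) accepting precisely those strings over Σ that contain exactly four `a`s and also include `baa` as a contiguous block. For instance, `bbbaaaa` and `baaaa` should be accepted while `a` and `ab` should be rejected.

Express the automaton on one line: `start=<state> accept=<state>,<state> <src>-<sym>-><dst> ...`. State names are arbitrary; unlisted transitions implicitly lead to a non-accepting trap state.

Handle the two conditions separately and then intersect. The first has 6 states tracking the count of `a`s, saturating at 5; the second has 4 states tracking whether and how much of `baa` has been seen. A product state is a pair (one from each), accepting exactly when both do. Minimizing collapses redundant product states.
          a    b  
>  q0     q1   q2 
   q1     q3   q4 
   q2     q5   q2 
   q3     q6   q7 
   q4     q8   q4 
   q5     q9   q4 
   q6     q6   q6 
   q7    q10   q7 
   q8    q11   q7 
   q9    q11   q9 
   q10   q12   q6 
   q11   q12  q11 
 * q12    q6  q12 
(> = start, * = accepting)

start=q0 accept=q12 q0-a->q1 q0-b->q2 q1-a->q3 q1-b->q4 q2-a->q5 q2-b->q2 q3-a->q6 q3-b->q7 q4-a->q8 q4-b->q4 q5-a->q9 q5-b->q4 q6-a->q6 q6-b->q6 q7-a->q10 q7-b->q7 q8-a->q11 q8-b->q7 q9-a->q11 q9-b->q9 q10-a->q12 q10-b->q6 q11-a->q12 q11-b->q11 q12-a->q6 q12-b->q12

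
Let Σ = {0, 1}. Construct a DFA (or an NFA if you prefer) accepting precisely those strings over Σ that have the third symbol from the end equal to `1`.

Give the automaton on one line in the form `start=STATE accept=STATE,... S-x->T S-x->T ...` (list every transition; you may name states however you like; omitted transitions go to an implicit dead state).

A DFA must remember the last 3 symbols (since which symbol is third-to-last isn't known until the input ends). Use one state per possible window of the last ≤3 symbols; accept from those whose window starts with `1`.
With 15 states:
          0    1  
>  q0     q1   q2 
   q1     q3   q4 
   q2     q5   q6 
   q3     q7   q8 
   q4     q9  q10 
   q5    q11  q12 
   q6    q13  q14 
   q7     q7   q8 
   q8     q9  q10 
   q9    q11  q12 
   q10   q13  q14 
 * q11    q7   q8 
 * q12    q9  q10 
 * q13   q11  q12 
 * q14   q13  q14 
(> = start, * = accepting)

start=q0 accept=q11,q12,q13,q14 q0-0->q1 q0-1->q2 q1-0->q3 q1-1->q4 q2-0->q5 q2-1->q6 q3-0->q7 q3-1->q8 q4-0->q9 q4-1->q10 q5-0->q11 q5-1->q12 q6-0->q13 q6-1->q14 q7-0->q7 q7-1->q8 q8-0->q9 q8-1->q10 q9-0->q11 q9-1->q12 q10-0->q13 q10-1->q14 q11-0->q7 q11-1->q8 q12-0->q9 q12-1->q10 q13-0->q11 q13-1->q12 q14-0->q13 q14-1->q14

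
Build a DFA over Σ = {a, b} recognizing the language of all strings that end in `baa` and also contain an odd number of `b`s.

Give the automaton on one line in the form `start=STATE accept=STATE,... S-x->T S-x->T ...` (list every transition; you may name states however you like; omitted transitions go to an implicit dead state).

Build one automaton per condition and run them in lockstep. The first has 4 states tracking how much of the suffix `baa` has currently been matched; the second has 2 states tracking the count of `b`s modulo 2. A product state is a pair (one from each), accepting exactly when both do. Equivalent product states are then merged.
With 5 states:
        a   b  
>  q0   q0  q1 
   q1   q2  q0 
   q2   q3  q0 
 * q3   q4  q0 
   q4   q4  q0 
(> = start, * = accepting)

start=q0 accept=q3 q0-a->q0 q0-b->q1 q1-a->q2 q1-b->q0 q2-a->q3 q2-b->q0 q3-a->q4 q3-b->q0 q4-a->q4 q4-b->q0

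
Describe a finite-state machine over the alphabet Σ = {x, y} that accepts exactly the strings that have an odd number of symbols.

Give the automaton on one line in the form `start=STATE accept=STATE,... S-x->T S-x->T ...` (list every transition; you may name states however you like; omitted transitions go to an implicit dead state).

start=q0 accept=q1 q0-x->q1 q0-y->q1 q1-x->q0 q1-y->q0

Only the length mod 2 matters, so use a 2-cycle: from any state, every input symbol moves to the next state, wrapping q1 back to q0. Mark q1 accepting.
        x   y  
>  q0   q1  q1 
 * q1   q0  q0 
(> = start, * = accepting)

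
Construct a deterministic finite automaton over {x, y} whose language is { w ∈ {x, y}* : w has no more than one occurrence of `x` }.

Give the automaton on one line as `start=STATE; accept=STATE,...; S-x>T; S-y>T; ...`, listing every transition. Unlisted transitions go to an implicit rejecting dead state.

start=s0; accept=s0,s1; s0-x>s1; s0-y>s0; s1-x>s2; s1-y>s1; s2-x>s2; s2-y>s2

Only the number of `x`s matters, and only up to 2. Make a chain s0 → s1 → s2 advanced by each `x` (with s2 absorbing); every other symbol self-loops. The accepting set is {s0, s1}.
        x   y  
>* s0   s1  s0 
 * s1   s2  s1 
   s2   s2  s2 
(> = start, * = accepting)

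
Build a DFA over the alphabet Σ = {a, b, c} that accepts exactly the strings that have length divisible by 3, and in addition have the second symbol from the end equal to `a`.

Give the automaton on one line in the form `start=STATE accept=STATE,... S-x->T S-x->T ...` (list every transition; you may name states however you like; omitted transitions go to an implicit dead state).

Build one automaton per condition and run them in lockstep. One (3 states) tracks the input length modulo 3; the other (13 states) tracks the last 2 symbols read. Each combined state is a pair, one component from each; accept when both components accept. Minimizing collapses redundant product states.
        a   b   c  
>  S0   S1  S1  S1 
   S1   S2  S3  S3 
   S2   S4  S4  S4 
   S3   S0  S0  S0 
 * S4   S1  S1  S1 
(> = start, * = accepting)

start=S0 accept=S4 S0-a->S1 S0-b->S1 S0-c->S1 S1-a->S2 S1-b->S3 S1-c->S3 S2-a->S4 S2-b->S4 S2-c->S4 S3-a->S0 S3-b->S0 S3-c->S0 S4-a->S1 S4-b->S1 S4-c->S1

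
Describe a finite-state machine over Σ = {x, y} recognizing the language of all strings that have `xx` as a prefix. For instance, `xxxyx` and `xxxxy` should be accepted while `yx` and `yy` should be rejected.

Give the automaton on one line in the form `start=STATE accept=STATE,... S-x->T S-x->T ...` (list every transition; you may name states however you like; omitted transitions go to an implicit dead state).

Check the first 2 symbols one by one: q0 through q1 record how many have matched `xx` so far; any wrong symbol goes to the dead state q3. After all 2 match we enter the accepting sink q2.
4 states suffice.
        x   y  
>  q0   q1  q3 
   q1   q2  q3 
 * q2   q2  q2 
   q3   q3  q3 
(> = start, * = accepting)

start=q0 accept=q2 q0-x->q1 q0-y->q3 q1-x->q2 q1-y->q3 q2-x->q2 q2-y->q2 q3-x->q3 q3-y->q3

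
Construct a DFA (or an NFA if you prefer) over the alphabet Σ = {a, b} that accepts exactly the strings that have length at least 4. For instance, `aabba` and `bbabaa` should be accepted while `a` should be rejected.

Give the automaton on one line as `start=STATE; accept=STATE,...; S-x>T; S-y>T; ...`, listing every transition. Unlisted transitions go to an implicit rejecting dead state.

start=S0; accept=S4,S5; S0-a>S1; S0-b>S1; S1-a>S2; S1-b>S2; S2-a>S3; S2-b>S3; S3-a>S4; S3-b>S4; S4-a>S5; S4-b>S5; S5-a>S5; S5-b>S5

We only need to distinguish lengths 0, 1, …, 4, and '>4'. Chain S0 → S1 → S2 → S3 → S4 → S5 on every symbol, with S5 looping. Accepting states: {S4, S5}.
6 states suffice.
        a   b  
>  S0   S1  S1 
   S1   S2  S2 
   S2   S3  S3 
   S3   S4  S4 
 * S4   S5  S5 
 * S5   S5  S5 
(> = start, * = accepting)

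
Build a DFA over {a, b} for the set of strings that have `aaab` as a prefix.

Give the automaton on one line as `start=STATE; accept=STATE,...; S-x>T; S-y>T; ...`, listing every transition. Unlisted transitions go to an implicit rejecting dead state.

Walk along `aaab` while the input agrees: from q0 take `a` to q1, and so on. Any deviation drops to the rejecting sink q5. Once q4 is reached the prefix is confirmed and every continuation is accepted.
6 states suffice.
        a   b  
>  q0   q1  q5 
   q1   q2  q5 
   q2   q3  q5 
   q3   q5  q4 
 * q4   q4  q4 
   q5   q5  q5 
(> = start, * = accepting)

start=q0; accept=q4; q0-a>q1; q0-b>q5; q1-a>q2; q1-b>q5; q2-a>q3; q2-b>q5; q3-a>q5; q3-b>q4; q4-a>q4; q4-b>q4; q5-a>q5; q5-b>q5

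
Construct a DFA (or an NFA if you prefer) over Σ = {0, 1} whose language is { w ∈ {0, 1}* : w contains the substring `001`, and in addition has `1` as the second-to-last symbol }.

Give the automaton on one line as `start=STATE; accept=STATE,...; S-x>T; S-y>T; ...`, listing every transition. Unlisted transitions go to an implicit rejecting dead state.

Handle the two conditions separately and then intersect. The first has 4 states tracking whether and how much of `001` has been seen; the second has 7 states tracking the last 2 symbols read. A product state is a pair (one from each), accepting exactly when both do.
With 11 states:
          0    1  
>  q0     q1   q2 
   q1     q3   q4 
   q2     q5   q6 
   q3     q3   q7 
   q4     q5   q6 
   q5     q3   q4 
   q6     q5   q6 
   q7     q8   q9 
 * q8    q10   q7 
 * q9     q8   q9 
   q10   q10   q7 
(> = start, * = accepting)

start=q0; accept=q8,q9; q0-0>q1; q0-1>q2; q1-0>q3; q1-1>q4; q2-0>q5; q2-1>q6; q3-0>q3; q3-1>q7; q4-0>q5; q4-1>q6; q5-0>q3; q5-1>q4; q6-0>q5; q6-1>q6; q7-0>q8; q7-1>q9; q8-0>q10; q8-1>q7; q9-0>q8; q9-1>q9; q10-0>q10; q10-1>q7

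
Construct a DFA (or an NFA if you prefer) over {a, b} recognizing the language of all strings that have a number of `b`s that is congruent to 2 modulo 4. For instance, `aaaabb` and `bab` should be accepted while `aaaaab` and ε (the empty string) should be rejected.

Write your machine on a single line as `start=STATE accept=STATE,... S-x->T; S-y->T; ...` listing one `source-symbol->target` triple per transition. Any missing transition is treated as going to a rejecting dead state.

The only thing that matters is how many `b`s have appeared, reduced mod 4. Use one state per residue: S0 for 0, …, S3 for 3. Reading `b` moves to the next residue; anything else stays put. S2 is accepting.
4 states suffice.
        a   b  
>  S0   S0  S1 
   S1   S1  S2 
 * S2   S2  S3 
   S3   S3  S0 
(> = start, * = accepting)

start=S0; accept=S2; S0-a->S0; S0-b->S1; S1-a->S1; S1-b->S2; S2-a->S2; S2-b->S3; S3-a->S3; S3-b->S0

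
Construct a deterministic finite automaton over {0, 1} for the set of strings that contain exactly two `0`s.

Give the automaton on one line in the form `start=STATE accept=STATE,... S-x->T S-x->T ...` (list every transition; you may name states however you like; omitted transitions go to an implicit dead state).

start=s0 accept=s2 s0-0->s1 s0-1->s0 s1-0->s2 s1-1->s1 s2-0->s3 s2-1->s2 s3-0->s3 s3-1->s3

Count `0`s, saturating at 3: states s0 through s2 mean 0 through 2 `0`s seen; s3 means more than 2. Each `0` increments (capped at s3); other symbols loop. Accept from {s2}.
4 states suffice.
        0   1  
>  s0   s1  s0 
   s1   s2  s1 
 * s2   s3  s2 
   s3   s3  s3 
(> = start, * = accepting)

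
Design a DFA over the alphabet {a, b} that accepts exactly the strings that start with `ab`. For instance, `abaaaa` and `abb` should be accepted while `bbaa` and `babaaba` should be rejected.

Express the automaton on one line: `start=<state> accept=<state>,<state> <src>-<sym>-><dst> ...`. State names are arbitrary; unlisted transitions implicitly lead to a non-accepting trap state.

start=q0 accept=q2 q0-a->q1 q0-b->q3 q1-a->q3 q1-b->q2 q2-a->q2 q2-b->q2 q3-a->q3 q3-b->q3

Walk along `ab` while the input agrees: from q0 take `a` to q1, and so on. Any deviation drops to the rejecting sink q3. Once q2 is reached the prefix is confirmed and every continuation is accepted.
A 4-state machine:
        a   b  
>  q0   q1  q3 
   q1   q3  q2 
 * q2   q2  q2 
   q3   q3  q3 
(> = start, * = accepting)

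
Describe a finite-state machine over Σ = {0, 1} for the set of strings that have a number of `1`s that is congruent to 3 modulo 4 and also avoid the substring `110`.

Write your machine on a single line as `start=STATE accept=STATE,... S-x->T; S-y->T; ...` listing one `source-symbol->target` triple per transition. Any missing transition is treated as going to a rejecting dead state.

start=s0; accept=s6,s9,s11; s0-0->s0; s0-1->s1; s1-0->s2; s1-1->s3; s2-0->s2; s2-1->s4; s3-0->s5; s3-1->s6; s4-0->s7; s4-1->s6; s5-0->s5; s5-1->s5; s6-0->s5; s6-1->s8; s7-0->s7; s7-1->s9; s8-0->s5; s8-1->s10; s9-0->s11; s9-1->s8; s10-0->s5; s10-1->s3; s11-0->s11; s11-1->s12; s12-0->s0; s12-1->s10

Run two small machines in parallel and take their product. The first has 4 states tracking the count of `1`s modulo 4; the second has 4 states tracking partial matches of the forbidden pattern `110`. A product state is a pair (one from each), accepting exactly when both do. Minimizing collapses redundant product states.
A 13-state machine:
          0    1  
>  s0     s0   s1 
   s1     s2   s3 
   s2     s2   s4 
   s3     s5   s6 
   s4     s7   s6 
   s5     s5   s5 
 * s6     s5   s8 
   s7     s7   s9 
   s8     s5  s10 
 * s9    s11   s8 
   s10    s5   s3 
 * s11   s11  s12 
   s12    s0  s10 
(> = start, * = accepting)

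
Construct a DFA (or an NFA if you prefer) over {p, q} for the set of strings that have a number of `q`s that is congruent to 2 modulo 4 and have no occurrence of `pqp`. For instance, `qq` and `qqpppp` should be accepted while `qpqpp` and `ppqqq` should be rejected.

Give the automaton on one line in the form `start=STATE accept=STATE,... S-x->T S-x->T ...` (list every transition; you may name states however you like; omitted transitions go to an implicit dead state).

Handle the two conditions separately and then intersect. One (4 states) tracks the count of `q`s modulo 4; the other (4 states) tracks partial matches of the forbidden pattern `pqp`. Each combined state is a pair, one component from each; accept when both components accept. Minimizing collapses redundant product states.
A 13-state machine:
          p    q  
>  s0     s1   s2 
   s1     s1   s3 
   s2     s4   s5 
   s3     s6   s5 
   s4     s4   s7 
 * s5     s8   s9 
   s6     s6   s6 
 * s7     s6   s9 
 * s8     s8  s10 
   s9    s11   s0 
   s10    s6   s0 
   s11   s11  s12 
   s12    s6   s2 
(> = start, * = accepting)

start=s0 accept=s5,s7,s8 s0-p->s1 s0-q->s2 s1-p->s1 s1-q->s3 s2-p->s4 s2-q->s5 s3-p->s6 s3-q->s5 s4-p->s4 s4-q->s7 s5-p->s8 s5-q->s9 s6-p->s6 s6-q->s6 s7-p->s6 s7-q->s9 s8-p->s8 s8-q->s10 s9-p->s11 s9-q->s0 s10-p->s6 s10-q->s0 s11-p->s11 s11-q->s12 s12-p->s6 s12-q->s2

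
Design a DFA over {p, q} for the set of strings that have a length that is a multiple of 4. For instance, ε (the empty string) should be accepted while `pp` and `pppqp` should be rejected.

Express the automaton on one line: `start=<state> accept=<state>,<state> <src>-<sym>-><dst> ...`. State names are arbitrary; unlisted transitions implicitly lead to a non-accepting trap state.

start=A accept=A A-p->B A-q->B B-p->C B-q->C C-p->D C-q->D D-p->A D-q->A

Count input length modulo 4: every symbol advances one step around the cycle A → B → C → D → A. Accept at A.
A 4-state machine:
       p  q 
>* A   B  B 
   B   C  C 
   C   D  D 
   D   A  A 
(> = start, * = accepting)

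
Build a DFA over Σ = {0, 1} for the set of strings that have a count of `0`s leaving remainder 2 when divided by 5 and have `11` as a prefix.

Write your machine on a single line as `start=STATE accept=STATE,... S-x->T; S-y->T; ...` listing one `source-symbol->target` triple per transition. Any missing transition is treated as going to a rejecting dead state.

start=A; accept=F; A-0->B; A-1->C; B-0->B; B-1->B; C-0->B; C-1->D; D-0->E; D-1->D; E-0->F; E-1->E; F-0->G; F-1->F; G-0->H; G-1->G; H-0->D; H-1->H

Handle the two conditions separately and then intersect. The first has 5 states tracking the count of `0`s modulo 5; the second has 4 states tracking whether the input so far still matches the prefix `11`. A product state is a pair (one from each), accepting exactly when both do. After merging equivalent states the machine shrinks.
8 states suffice.
       0  1 
>  A   B  C 
   B   B  B 
   C   B  D 
   D   E  D 
   E   F  E 
 * F   G  F 
   G   H  G 
   H   D  H 
(> = start, * = accepting)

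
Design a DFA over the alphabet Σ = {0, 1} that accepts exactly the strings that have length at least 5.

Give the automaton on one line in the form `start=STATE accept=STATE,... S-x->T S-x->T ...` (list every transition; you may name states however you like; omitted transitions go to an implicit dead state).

start=S0 accept=S5,S6 S0-0->S1 S0-1->S1 S1-0->S2 S1-1->S2 S2-0->S3 S2-1->S3 S3-0->S4 S3-1->S4 S4-0->S5 S4-1->S5 S5-0->S6 S5-1->S6 S6-0->S6 S6-1->S6

We only need to distinguish lengths 0, 1, …, 5, and '>5'. Chain S0 → S1 → S2 → S3 → S4 → S5 → S6 on every symbol, with S6 looping. Accepting states: {S5, S6}.
        0   1  
>  S0   S1  S1 
   S1   S2  S2 
   S2   S3  S3 
   S3   S4  S4 
   S4   S5  S5 
 * S5   S6  S6 
 * S6   S6  S6 
(> = start, * = accepting)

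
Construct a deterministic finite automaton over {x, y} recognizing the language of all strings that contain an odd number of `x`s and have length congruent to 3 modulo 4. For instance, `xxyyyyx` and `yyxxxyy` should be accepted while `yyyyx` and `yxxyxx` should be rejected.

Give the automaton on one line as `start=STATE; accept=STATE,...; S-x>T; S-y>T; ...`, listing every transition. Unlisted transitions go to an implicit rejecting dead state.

Handle the two conditions separately and then intersect. The first has 2 states tracking the count of `x`s modulo 2; the second has 4 states tracking the input length modulo 4. A product state is a pair (one from each), accepting exactly when both do.
With 8 states:
        x   y  
>  S0   S1  S2 
   S1   S3  S4 
   S2   S4  S3 
   S3   S5  S6 
   S4   S6  S5 
 * S5   S0  S7 
   S6   S7  S0 
   S7   S2  S1 
(> = start, * = accepting)

start=S0; accept=S5; S0-x>S1; S0-y>S2; S1-x>S3; S1-y>S4; S2-x>S4; S2-y>S3; S3-x>S5; S3-y>S6; S4-x>S6; S4-y>S5; S5-x>S0; S5-y>S7; S6-x>S7; S6-y>S0; S7-x>S2; S7-y>S1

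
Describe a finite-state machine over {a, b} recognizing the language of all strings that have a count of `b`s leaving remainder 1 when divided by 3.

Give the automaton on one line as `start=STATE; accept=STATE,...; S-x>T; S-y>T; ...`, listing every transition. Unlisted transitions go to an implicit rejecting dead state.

start=S0; accept=S1; S0-a>S0; S0-b>S1; S1-a>S1; S1-b>S2; S2-a>S2; S2-b>S0

Keep the running count of `b`s modulo 3: each `b` advances along the cycle S0 → S1 → S2 → S0 while other symbols loop. Accept at S1.
A 3-state machine:
        a   b  
>  S0   S0  S1 
 * S1   S1  S2 
   S2   S2  S0 
(> = start, * = accepting)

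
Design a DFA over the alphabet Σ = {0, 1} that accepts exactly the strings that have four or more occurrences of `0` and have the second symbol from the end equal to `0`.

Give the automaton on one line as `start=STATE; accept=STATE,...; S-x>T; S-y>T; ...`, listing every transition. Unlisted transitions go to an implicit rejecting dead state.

Run two small machines in parallel and take their product. One (6 states) tracks the count of `0`s, saturating at 5; the other (7 states) tracks the last 2 symbols read. Each combined state is a pair, one component from each; accept when both components accept.
A 23-state machine:
          0    1  
>  S0     S1   S2 
   S1     S3   S4 
   S2     S5   S6 
   S3     S7   S8 
   S4     S9  S10 
   S5     S3   S4 
   S6     S5   S6 
   S7    S11  S12 
   S8    S13  S14 
   S9     S7   S8 
   S10    S9  S10 
 * S11   S15  S16 
   S12   S17  S18 
   S13   S11  S12 
   S14   S13  S14 
 * S15   S15  S19 
 * S16   S20  S21 
   S17   S15  S16 
   S18   S17  S18 
 * S19   S20  S22 
   S20   S15  S19 
   S21   S20  S21 
   S22   S20  S22 
(> = start, * = accepting)

start=S0; accept=S11,S15,S16,S19; S0-0>S1; S0-1>S2; S1-0>S3; S1-1>S4; S2-0>S5; S2-1>S6; S3-0>S7; S3-1>S8; S4-0>S9; S4-1>S10; S5-0>S3; S5-1>S4; S6-0>S5; S6-1>S6; S7-0>S11; S7-1>S12; S8-0>S13; S8-1>S14; S9-0>S7; S9-1>S8; S10-0>S9; S10-1>S10; S11-0>S15; S11-1>S16; S12-0>S17; S12-1>S18; S13-0>S11; S13-1>S12; S14-0>S13; S14-1>S14; S15-0>S15; S15-1>S19; S16-0>S20; S16-1>S21; S17-0>S15; S17-1>S16; S18-0>S17; S18-1>S18; S19-0>S20; S19-1>S22; S20-0>S15; S20-1>S19; S21-0>S20; S21-1>S21; S22-0>S20; S22-1>S22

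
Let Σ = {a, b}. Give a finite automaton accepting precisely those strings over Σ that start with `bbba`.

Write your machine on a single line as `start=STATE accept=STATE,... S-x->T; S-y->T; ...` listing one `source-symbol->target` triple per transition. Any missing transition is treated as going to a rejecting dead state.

start=S0; accept=S4; S0-a->S5; S0-b->S1; S1-a->S5; S1-b->S2; S2-a->S5; S2-b->S3; S3-a->S4; S3-b->S5; S4-a->S4; S4-b->S4; S5-a->S5; S5-b->S5

Walk along `bbba` while the input agrees: from S0 take `b` to S1, and so on. Any deviation drops to the rejecting sink S5. Once S4 is reached the prefix is confirmed and every continuation is accepted.
6 states suffice.
        a   b  
>  S0   S5  S1 
   S1   S5  S2 
   S2   S5  S3 
   S3   S4  S5 
 * S4   S4  S4 
   S5   S5  S5 
(> = start, * = accepting)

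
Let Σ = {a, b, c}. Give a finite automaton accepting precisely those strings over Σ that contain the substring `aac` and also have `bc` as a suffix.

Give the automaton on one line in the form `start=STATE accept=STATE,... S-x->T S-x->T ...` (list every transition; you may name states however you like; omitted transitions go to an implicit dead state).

Build one automaton per condition and run them in lockstep. One (4 states) tracks whether and how much of `aac` has been seen; the other (3 states) tracks how much of the suffix `bc` has currently been matched. Each combined state is a pair, one component from each; accept when both components accept. Minimizing collapses redundant product states.
        a   b   c  
>  q0   q1  q0  q0 
   q1   q2  q0  q0 
   q2   q2  q0  q3 
   q3   q3  q4  q3 
   q4   q3  q4  q5 
 * q5   q3  q4  q3 
(> = start, * = accepting)

start=q0 accept=q5 q0-a->q1 q0-b->q0 q0-c->q0 q1-a->q2 q1-b->q0 q1-c->q0 q2-a->q2 q2-b->q0 q2-c->q3 q3-a->q3 q3-b->q4 q3-c->q3 q4-a->q3 q4-b->q4 q4-c->q5 q5-a->q3 q5-b->q4 q5-c->q3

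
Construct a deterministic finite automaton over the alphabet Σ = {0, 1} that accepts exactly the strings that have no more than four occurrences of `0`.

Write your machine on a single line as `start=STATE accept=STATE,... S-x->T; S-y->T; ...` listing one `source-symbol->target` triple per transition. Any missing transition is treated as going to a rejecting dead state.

start=q0; accept=q0,q1,q2,q3,q4; q0-0->q1; q0-1->q0; q1-0->q2; q1-1->q1; q2-0->q3; q2-1->q2; q3-0->q4; q3-1->q3; q4-0->q5; q4-1->q4; q5-0->q5; q5-1->q5

Only the number of `0`s matters, and only up to 5. Make a chain q0 → q1 → q2 → q3 → q4 → q5 advanced by each `0` (with q5 absorbing); every other symbol self-loops. The accepting set is {q0, q1, q2, q3, q4}.
With 6 states:
        0   1  
>* q0   q1  q0 
 * q1   q2  q1 
 * q2   q3  q2 
 * q3   q4  q3 
 * q4   q5  q4 
   q5   q5  q5 
(> = start, * = accepting)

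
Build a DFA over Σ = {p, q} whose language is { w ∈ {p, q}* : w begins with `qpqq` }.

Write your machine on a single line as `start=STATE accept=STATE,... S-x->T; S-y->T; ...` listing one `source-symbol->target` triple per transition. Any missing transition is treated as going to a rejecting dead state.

start=S0; accept=S4; S0-p->S5; S0-q->S1; S1-p->S2; S1-q->S5; S2-p->S5; S2-q->S3; S3-p->S5; S3-q->S4; S4-p->S4; S4-q->S4; S5-p->S5; S5-q->S5

Walk along `qpqq` while the input agrees: from S0 take `q` to S1, and so on. Any deviation drops to the rejecting sink S5. Once S4 is reached the prefix is confirmed and every continuation is accepted.
        p   q  
>  S0   S5  S1 
   S1   S2  S5 
   S2   S5  S3 
   S3   S5  S4 
 * S4   S4  S4 
   S5   S5  S5 
(> = start, * = accepting)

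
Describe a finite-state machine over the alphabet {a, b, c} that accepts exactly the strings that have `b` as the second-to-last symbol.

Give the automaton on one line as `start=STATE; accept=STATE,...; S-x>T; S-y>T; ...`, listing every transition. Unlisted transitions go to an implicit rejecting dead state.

start=q0; accept=q7,q8,q9; q0-a>q1; q0-b>q2; q0-c>q3; q1-a>q4; q1-b>q5; q1-c>q6; q2-a>q7; q2-b>q8; q2-c>q9; q3-a>q10; q3-b>q11; q3-c>q12; q4-a>q4; q4-b>q5; q4-c>q6; q5-a>q7; q5-b>q8; q5-c>q9; q6-a>q10; q6-b>q11; q6-c>q12; q7-a>q4; q7-b>q5; q7-c>q6; q8-a>q7; q8-b>q8; q8-c>q9; q9-a>q10; q9-b>q11; q9-c>q12; q10-a>q4; q10-b>q5; q10-c>q6; q11-a>q7; q11-b>q8; q11-c>q9; q12-a>q10; q12-b>q11; q12-c>q12

Because acceptance depends on a position counted from the end, the machine has to buffer the most recent 2 symbols. Make each state the string of the last up-to-2 symbols read; on input `x` shift the window left and append `x`. Accept when the buffered window has length 2 and begins with `b`.
A 13-state machine:
          a    b    c  
>  q0     q1   q2   q3 
   q1     q4   q5   q6 
   q2     q7   q8   q9 
   q3    q10  q11  q12 
   q4     q4   q5   q6 
   q5     q7   q8   q9 
   q6    q10  q11  q12 
 * q7     q4   q5   q6 
 * q8     q7   q8   q9 
 * q9    q10  q11  q12 
   q10    q4   q5   q6 
   q11    q7   q8   q9 
   q12   q10  q11  q12 
(> = start, * = accepting)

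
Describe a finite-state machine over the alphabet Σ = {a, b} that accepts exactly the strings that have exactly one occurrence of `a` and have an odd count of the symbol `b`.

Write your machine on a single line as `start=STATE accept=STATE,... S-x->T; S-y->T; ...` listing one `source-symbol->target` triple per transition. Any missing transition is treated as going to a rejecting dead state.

Run two small machines in parallel and take their product. One (3 states) tracks the count of `a`s, saturating at 2; the other (2 states) tracks the count of `b`s modulo 2. Each combined state is a pair, one component from each; accept when both components accept. Minimizing collapses redundant product states.
With 5 states:
        a   b  
>  S0   S1  S2 
   S1   S3  S4 
   S2   S4  S0 
   S3   S3  S3 
 * S4   S3  S1 
(> = start, * = accepting)

start=S0; accept=S4; S0-a->S1; S0-b->S2; S1-a->S3; S1-b->S4; S2-a->S4; S2-b->S0; S3-a->S3; S3-b->S3; S4-a->S3; S4-b->S1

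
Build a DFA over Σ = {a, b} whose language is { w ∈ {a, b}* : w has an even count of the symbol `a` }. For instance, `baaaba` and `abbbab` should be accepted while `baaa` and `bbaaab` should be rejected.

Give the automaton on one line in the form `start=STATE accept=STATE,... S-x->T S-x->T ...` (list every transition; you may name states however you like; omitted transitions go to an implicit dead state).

start=q0 accept=q0 q0-a->q1 q0-b->q0 q1-a->q0 q1-b->q1

The only thing that matters is how many `a`s have appeared, reduced mod 2. Use one state per residue: q0 for 0, …, q1 for 1. Reading `a` moves to the next residue; anything else stays put. q0 is accepting.
        a   b  
>* q0   q1  q0 
   q1   q0  q1 
(> = start, * = accepting)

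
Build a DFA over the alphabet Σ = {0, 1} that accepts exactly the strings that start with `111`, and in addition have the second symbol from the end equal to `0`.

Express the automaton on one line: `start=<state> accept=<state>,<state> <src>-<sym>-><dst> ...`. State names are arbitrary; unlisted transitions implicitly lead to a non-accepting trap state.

start=A accept=G,H A-0->B A-1->C B-0->B B-1->B C-0->B C-1->D D-0->B D-1->E E-0->F E-1->E F-0->G F-1->H G-0->G G-1->H H-0->F H-1->E

Build one automaton per condition and run them in lockstep. The first has 5 states tracking whether the input so far still matches the prefix `111`; the second has 7 states tracking the last 2 symbols read. A product state is a pair (one from each), accepting exactly when both do. Equivalent product states are then merged.
With 8 states:
       0  1 
>  A   B  C 
   B   B  B 
   C   B  D 
   D   B  E 
   E   F  E 
   F   G  H 
 * G   G  H 
 * H   F  E 
(> = start, * = accepting)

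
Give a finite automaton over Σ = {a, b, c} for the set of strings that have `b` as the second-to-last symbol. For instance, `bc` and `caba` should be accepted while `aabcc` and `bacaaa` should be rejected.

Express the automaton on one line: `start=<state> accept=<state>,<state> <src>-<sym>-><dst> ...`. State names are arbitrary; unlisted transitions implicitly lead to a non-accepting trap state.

start=q0 accept=q7,q8,q9 q0-a->q1 q0-b->q2 q0-c->q3 q1-a->q4 q1-b->q5 q1-c->q6 q2-a->q7 q2-b->q8 q2-c->q9 q3-a->q10 q3-b->q11 q3-c->q12 q4-a->q4 q4-b->q5 q4-c->q6 q5-a->q7 q5-b->q8 q5-c->q9 q6-a->q10 q6-b->q11 q6-c->q12 q7-a->q4 q7-b->q5 q7-c->q6 q8-a->q7 q8-b->q8 q8-c->q9 q9-a->q10 q9-b->q11 q9-c->q12 q10-a->q4 q10-b->q5 q10-c->q6 q11-a->q7 q11-b->q8 q11-c->q9 q12-a->q10 q12-b->q11 q12-c->q12

Because acceptance depends on a position counted from the end, the machine has to buffer the most recent 2 symbols. Make each state the string of the last up-to-2 symbols read; on input `x` shift the window left and append `x`. Accept when the buffered window has length 2 and begins with `b`.
          a    b    c  
>  q0     q1   q2   q3 
   q1     q4   q5   q6 
   q2     q7   q8   q9 
   q3    q10  q11  q12 
   q4     q4   q5   q6 
   q5     q7   q8   q9 
   q6    q10  q11  q12 
 * q7     q4   q5   q6 
 * q8     q7   q8   q9 
 * q9    q10  q11  q12 
   q10    q4   q5   q6 
   q11    q7   q8   q9 
   q12   q10  q11  q12 
(> = start, * = accepting)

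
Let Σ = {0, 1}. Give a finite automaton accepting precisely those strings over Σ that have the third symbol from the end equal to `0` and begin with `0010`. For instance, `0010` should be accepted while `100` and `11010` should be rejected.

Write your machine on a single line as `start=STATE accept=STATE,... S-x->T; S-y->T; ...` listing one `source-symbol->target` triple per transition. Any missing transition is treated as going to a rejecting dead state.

Handle the two conditions separately and then intersect. One (15 states) tracks the last 3 symbols read; the other (6 states) tracks whether the input so far still matches the prefix `0010`. Each combined state is a pair, one component from each; accept when both components accept. Equivalent product states are then merged.
With 13 states:
          0    1  
>  s0     s1   s2 
   s1     s3   s2 
   s2     s2   s2 
   s3     s2   s4 
   s4     s5   s2 
 * s5     s6   s7 
   s6     s8   s9 
   s7     s5  s10 
 * s8     s8   s9 
 * s9     s5  s10 
 * s10   s11  s12 
   s11    s6   s7 
   s12   s11  s12 
(> = start, * = accepting)

start=s0; accept=s5,s8,s9,s10; s0-0->s1; s0-1->s2; s1-0->s3; s1-1->s2; s2-0->s2; s2-1->s2; s3-0->s2; s3-1->s4; s4-0->s5; s4-1->s2; s5-0->s6; s5-1->s7; s6-0->s8; s6-1->s9; s7-0->s5; s7-1->s10; s8-0->s8; s8-1->s9; s9-0->s5; s9-1->s10; s10-0->s11; s10-1->s12; s11-0->s6; s11-1->s7; s12-0->s11; s12-1->s12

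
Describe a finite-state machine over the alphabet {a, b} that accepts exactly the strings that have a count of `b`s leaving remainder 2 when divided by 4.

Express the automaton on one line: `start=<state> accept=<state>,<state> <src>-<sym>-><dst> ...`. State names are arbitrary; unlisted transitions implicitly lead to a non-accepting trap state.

start=s0 accept=s2 s0-a->s0 s0-b->s1 s1-a->s1 s1-b->s2 s2-a->s2 s2-b->s3 s3-a->s3 s3-b->s0

The only thing that matters is how many `b`s have appeared, reduced mod 4. Use one state per residue: s0 for 0, …, s3 for 3. Reading `b` moves to the next residue; anything else stays put. s2 is accepting.
With 4 states:
        a   b  
>  s0   s0  s1 
   s1   s1  s2 
 * s2   s2  s3 
   s3   s3  s0 
(> = start, * = accepting)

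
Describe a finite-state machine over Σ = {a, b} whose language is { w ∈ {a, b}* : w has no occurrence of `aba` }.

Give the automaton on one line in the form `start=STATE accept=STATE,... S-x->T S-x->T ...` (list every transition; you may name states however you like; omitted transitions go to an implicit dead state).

This is the complement of 'contains `aba`'. Use the same substring-matching states — s0 through s3 holding how much of `aba` has just been matched — but flip the accepting set: everything except the trap s3 accepts.
        a   b  
>* s0   s1  s0 
 * s1   s1  s2 
 * s2   s3  s0 
   s3   s3  s3 
(> = start, * = accepting)

start=s0 accept=s0,s1,s2 s0-a->s1 s0-b->s0 s1-a->s1 s1-b->s2 s2-a->s3 s2-b->s0 s3-a->s3 s3-b->s3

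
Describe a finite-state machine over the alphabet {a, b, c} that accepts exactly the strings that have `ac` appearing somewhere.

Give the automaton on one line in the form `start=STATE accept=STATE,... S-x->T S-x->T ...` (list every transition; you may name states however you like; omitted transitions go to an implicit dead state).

start=S0 accept=S2 S0-a->S1 S0-b->S0 S0-c->S0 S1-a->S1 S1-b->S0 S1-c->S2 S2-a->S2 S2-b->S2 S2-c->S2

Track how much of `ac` has been matched so far: state S0 is no progress, S2 is the absorbing accept state reached once `ac` has occurred. Intermediate states record partial matches; on a mismatch, fall back to the longest reusable overlap.
        a   b   c  
>  S0   S1  S0  S0 
   S1   S1  S0  S2 
 * S2   S2  S2  S2 
(> = start, * = accepting)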